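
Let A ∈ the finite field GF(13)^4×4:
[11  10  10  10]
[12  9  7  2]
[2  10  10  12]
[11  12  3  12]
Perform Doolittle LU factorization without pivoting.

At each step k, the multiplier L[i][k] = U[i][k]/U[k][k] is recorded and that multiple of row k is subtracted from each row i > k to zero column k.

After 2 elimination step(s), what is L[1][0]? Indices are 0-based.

L[1][0] = 7

k=0: U[0][0]=11
  eliminate (1,0): mult=7, new row 1: (0, 4, 2, 10); set L[1][0]=7
  eliminate (2,0): mult=12, new row 2: (0, 7, 7, 9); set L[2][0]=12
  eliminate (3,0): mult=1, new row 3: (0, 2, 6, 2); set L[3][0]=1
k=1: U[1][1]=4
  eliminate (2,1): mult=5, new row 2: (0, 0, 10, 11); set L[2][1]=5
  eliminate (3,1): mult=7, new row 3: (0, 0, 5, 10); set L[3][1]=7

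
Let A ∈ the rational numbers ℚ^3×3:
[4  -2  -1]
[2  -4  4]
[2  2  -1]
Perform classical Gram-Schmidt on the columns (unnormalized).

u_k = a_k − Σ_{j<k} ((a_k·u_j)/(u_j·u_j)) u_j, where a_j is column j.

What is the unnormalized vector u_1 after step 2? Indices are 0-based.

u_1 = (0, -3, 3)

Step 1: u_0 = a_0 = (4, 2, 2).
Step 2: u_1 = a_1 − (-1/2)·u_0 = (0, -3, 3).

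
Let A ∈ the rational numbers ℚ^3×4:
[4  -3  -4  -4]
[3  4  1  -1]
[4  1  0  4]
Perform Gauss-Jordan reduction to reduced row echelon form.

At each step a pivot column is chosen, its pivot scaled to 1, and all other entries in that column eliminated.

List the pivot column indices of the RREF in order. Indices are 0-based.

[1] R0 /= 4  ⇒  (1, -3/4, -1, -1)
     R1 -= 3·R0  ⇒  (0, 25/4, 4, 2)
     R2 -= 4·R0  ⇒  (0, 4, 4, 8)
[2] R1 /= 25/4  ⇒  (0, 1, 16/25, 8/25)
     R0 -= -3/4·R1  ⇒  (1, 0, -13/25, -19/25)
     R2 -= 4·R1  ⇒  (0, 0, 36/25, 168/25)
[3] R2 /= 36/25  ⇒  (0, 0, 1, 14/3)
     R0 -= -13/25·R2  ⇒  (1, 0, 0, 5/3)
     R1 -= 16/25·R2  ⇒  (0, 1, 0, -8/3)

pivot columns: 0, 1, 2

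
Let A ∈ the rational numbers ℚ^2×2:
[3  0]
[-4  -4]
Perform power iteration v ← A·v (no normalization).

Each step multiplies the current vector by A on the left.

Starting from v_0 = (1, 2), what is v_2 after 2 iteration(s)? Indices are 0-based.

v_2 = (9, 36)

v_0 = (1, 2).
v_1 = A·v_0 = (3, -12).
v_2 = A·v_1 = (9, 36).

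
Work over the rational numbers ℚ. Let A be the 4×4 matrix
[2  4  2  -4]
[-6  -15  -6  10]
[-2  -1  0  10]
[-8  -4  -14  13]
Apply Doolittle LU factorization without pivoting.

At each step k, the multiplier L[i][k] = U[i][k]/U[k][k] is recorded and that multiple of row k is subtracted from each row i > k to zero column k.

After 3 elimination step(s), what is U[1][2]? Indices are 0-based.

U[1][2] = 0

[col 0] pivot 2
  R1 -= -3*R0 → (0, -3, 0, -2)  (L[1][0] := -3)
  R2 -= -1*R0 → (0, 3, 2, 6)  (L[2][0] := -1)
  R3 -= -4*R0 → (0, 12, -6, -3)  (L[3][0] := -4)
[col 1] pivot -3
  R2 -= -1*R1 → (0, 0, 2, 4)  (L[2][1] := -1)
  R3 -= -4*R1 → (0, 0, -6, -11)  (L[3][1] := -4)
[col 2] pivot 2
  R3 -= -3*R2 → (0, 0, 0, 1)  (L[3][2] := -3)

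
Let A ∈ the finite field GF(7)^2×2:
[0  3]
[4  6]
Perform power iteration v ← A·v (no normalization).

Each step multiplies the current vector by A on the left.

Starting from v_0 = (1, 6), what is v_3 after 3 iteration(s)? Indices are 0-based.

v_0 = (1, 6).
v_1 = A·v_0 = (4, 5).
v_2 = A·v_1 = (1, 4).
v_3 = A·v_2 = (5, 0).

v_3 = (5, 0)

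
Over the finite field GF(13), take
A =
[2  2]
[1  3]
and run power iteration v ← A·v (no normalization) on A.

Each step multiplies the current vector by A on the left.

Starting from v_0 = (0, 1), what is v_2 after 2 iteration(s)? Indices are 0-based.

v_0 = (0, 1).
v_1 = A·v_0 = (2, 3).
v_2 = A·v_1 = (10, 11).

v_2 = (10, 11)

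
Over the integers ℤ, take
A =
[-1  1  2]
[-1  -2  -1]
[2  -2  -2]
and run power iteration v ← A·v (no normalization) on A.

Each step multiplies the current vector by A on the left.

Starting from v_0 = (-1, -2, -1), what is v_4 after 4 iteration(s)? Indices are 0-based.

v_0 = (-1, -2, -1).
v_1 = A·v_0 = (-3, 6, 4).
v_2 = A·v_1 = (17, -13, -26).
v_3 = A·v_2 = (-82, 35, 112).
v_4 = A·v_3 = (341, -100, -458).

v_4 = (341, -100, -458)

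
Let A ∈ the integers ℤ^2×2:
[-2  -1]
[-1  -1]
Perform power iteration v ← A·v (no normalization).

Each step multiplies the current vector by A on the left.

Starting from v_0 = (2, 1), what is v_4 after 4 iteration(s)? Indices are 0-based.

v_0 = (2, 1).
v_1 = A·v_0 = (-5, -3).
v_2 = A·v_1 = (13, 8).
v_3 = A·v_2 = (-34, -21).
v_4 = A·v_3 = (89, 55).

v_4 = (89, 55)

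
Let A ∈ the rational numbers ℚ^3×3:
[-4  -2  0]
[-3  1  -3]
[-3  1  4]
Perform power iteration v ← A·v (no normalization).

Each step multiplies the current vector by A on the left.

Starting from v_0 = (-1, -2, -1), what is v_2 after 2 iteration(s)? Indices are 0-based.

v_0 = (-1, -2, -1).
v_1 = A·v_0 = (8, 4, -3).
v_2 = A·v_1 = (-40, -11, -32).

v_2 = (-40, -11, -32)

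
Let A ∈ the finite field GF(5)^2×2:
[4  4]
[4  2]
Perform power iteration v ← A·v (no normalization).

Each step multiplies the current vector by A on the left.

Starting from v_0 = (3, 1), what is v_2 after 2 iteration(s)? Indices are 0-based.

v_2 = (0, 2)

v_0 = (3, 1).
v_1 = A·v_0 = (1, 4).
v_2 = A·v_1 = (0, 2).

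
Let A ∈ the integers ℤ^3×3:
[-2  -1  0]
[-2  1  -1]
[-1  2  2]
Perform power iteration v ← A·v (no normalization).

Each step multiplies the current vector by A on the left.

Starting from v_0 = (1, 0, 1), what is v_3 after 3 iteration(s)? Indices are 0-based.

v_0 = (1, 0, 1).
v_1 = A·v_0 = (-2, -3, 1).
v_2 = A·v_1 = (7, 0, -2).
v_3 = A·v_2 = (-14, -12, -11).

v_3 = (-14, -12, -11)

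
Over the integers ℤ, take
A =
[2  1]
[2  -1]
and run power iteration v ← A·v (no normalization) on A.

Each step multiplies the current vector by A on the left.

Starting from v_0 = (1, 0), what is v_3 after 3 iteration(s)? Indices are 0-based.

v_0 = (1, 0).
v_1 = A·v_0 = (2, 2).
v_2 = A·v_1 = (6, 2).
v_3 = A·v_2 = (14, 10).

v_3 = (14, 10)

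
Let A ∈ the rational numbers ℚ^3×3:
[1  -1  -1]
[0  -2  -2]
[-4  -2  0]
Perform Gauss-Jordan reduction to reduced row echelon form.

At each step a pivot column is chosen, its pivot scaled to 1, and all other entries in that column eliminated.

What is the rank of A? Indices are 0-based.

[1] R0 /= 1  ⇒  (1, -1, -1)
     R2 -= -4·R0  ⇒  (0, -6, -4)
[2] R1 /= -2  ⇒  (0, 1, 1)
     R0 -= -1·R1  ⇒  (1, 0, 0)
     R2 -= -6·R1  ⇒  (0, 0, 2)
[3] R2 /= 2  ⇒  (0, 0, 1)
     R1 -= 1·R2  ⇒  (0, 1, 0)

rank = 3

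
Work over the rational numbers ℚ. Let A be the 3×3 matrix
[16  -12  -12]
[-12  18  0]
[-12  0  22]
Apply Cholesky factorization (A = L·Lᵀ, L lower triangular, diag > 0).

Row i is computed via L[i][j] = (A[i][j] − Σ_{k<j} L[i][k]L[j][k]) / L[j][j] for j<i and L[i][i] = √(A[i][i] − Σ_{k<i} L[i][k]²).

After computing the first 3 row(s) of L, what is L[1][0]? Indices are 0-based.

Step 1: L[0][0] = √(16) = 4.
  L[1][0] = (-12) / L[0][0] = -3.
Step 2: L[1][1] = √(9) = 3.
  L[2][0] = (-12) / L[0][0] = -3.
  L[2][1] = (-9) / L[1][1] = -3.
Step 3: L[2][2] = √(4) = 2.

L[1][0] = -3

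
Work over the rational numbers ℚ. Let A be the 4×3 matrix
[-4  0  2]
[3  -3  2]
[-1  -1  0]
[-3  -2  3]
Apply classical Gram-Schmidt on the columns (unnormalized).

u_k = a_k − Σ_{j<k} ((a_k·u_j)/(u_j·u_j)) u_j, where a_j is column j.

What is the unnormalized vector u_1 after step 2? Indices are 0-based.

u_1 = (-8/35, -99/35, -37/35, -76/35)

Step 1: u_0 = a_0 = (-4, 3, -1, -3).
Step 2: u_1 = a_1 − (-2/35)·u_0 = (-8/35, -99/35, -37/35, -76/35).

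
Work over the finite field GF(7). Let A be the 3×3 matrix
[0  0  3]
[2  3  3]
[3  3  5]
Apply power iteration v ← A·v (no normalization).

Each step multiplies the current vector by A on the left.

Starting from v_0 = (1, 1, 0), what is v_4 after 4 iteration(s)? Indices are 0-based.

v_4 = (0, 2, 4)

v_0 = (1, 1, 0).
v_1 = A·v_0 = (0, 5, 6).
v_2 = A·v_1 = (4, 5, 3).
v_3 = A·v_2 = (2, 4, 0).
v_4 = A·v_3 = (0, 2, 4).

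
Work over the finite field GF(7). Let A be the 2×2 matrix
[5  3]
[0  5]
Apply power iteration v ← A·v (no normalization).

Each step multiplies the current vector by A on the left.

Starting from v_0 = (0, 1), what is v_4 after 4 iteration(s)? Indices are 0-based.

v_4 = (2, 2)

v_0 = (0, 1).
v_1 = A·v_0 = (3, 5).
v_2 = A·v_1 = (2, 4).
v_3 = A·v_2 = (1, 6).
v_4 = A·v_3 = (2, 2).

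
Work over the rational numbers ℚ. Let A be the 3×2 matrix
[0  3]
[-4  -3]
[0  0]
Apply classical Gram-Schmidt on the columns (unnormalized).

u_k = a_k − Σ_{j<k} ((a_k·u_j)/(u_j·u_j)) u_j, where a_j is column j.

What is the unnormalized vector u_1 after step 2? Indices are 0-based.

Step 1: u_0 = a_0 = (0, -4, 0).
Step 2: u_1 = a_1 − (3/4)·u_0 = (3, 0, 0).

u_1 = (3, 0, 0)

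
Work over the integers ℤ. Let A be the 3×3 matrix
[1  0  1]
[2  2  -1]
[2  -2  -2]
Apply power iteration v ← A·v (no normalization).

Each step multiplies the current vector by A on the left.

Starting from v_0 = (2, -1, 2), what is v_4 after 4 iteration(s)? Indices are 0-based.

v_4 = (2, 68, -4)

v_0 = (2, -1, 2).
v_1 = A·v_0 = (4, 0, 2).
v_2 = A·v_1 = (6, 6, 4).
v_3 = A·v_2 = (10, 20, -8).
v_4 = A·v_3 = (2, 68, -4).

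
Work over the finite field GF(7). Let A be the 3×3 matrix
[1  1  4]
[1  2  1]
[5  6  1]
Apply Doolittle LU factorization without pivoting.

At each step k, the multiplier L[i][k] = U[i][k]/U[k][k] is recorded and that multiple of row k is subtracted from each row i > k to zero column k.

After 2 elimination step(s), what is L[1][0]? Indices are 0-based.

L[1][0] = 1

k=0: U[0][0]=1
  eliminate (1,0): mult=1, new row 1: (0, 1, 4); set L[1][0]=1
  eliminate (2,0): mult=5, new row 2: (0, 1, 2); set L[2][0]=5
k=1: U[1][1]=1
  eliminate (2,1): mult=1, new row 2: (0, 0, 5); set L[2][1]=1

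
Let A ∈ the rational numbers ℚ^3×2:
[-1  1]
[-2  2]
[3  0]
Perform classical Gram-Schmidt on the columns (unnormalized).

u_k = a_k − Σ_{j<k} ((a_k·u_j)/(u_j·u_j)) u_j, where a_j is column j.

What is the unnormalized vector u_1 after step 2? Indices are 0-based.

u_1 = (9/14, 9/7, 15/14)

Step 1: u_0 = a_0 = (-1, -2, 3).
Step 2: u_1 = a_1 − (-5/14)·u_0 = (9/14, 9/7, 15/14).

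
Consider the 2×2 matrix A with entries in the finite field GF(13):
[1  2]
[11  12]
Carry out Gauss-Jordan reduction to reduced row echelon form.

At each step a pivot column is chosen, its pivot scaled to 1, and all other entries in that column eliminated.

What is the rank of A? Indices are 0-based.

[1] R0 /= 1  ⇒  (1, 2)
     R1 -= 11·R0  ⇒  (0, 3)
[2] R1 /= 3  ⇒  (0, 1)
     R0 -= 2·R1  ⇒  (1, 0)

rank = 2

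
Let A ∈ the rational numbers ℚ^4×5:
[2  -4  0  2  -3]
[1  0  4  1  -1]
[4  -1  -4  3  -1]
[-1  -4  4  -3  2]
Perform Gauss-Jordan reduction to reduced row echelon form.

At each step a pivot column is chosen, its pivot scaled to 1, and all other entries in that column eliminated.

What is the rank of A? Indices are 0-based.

rank = 4

step 1: normalize row 0 (÷2) = (1, -2, 0, 1, -3/2)
  row 1: subtract 1×row0 = (0, 2, 4, 0, 1/2)
  row 2: subtract 4×row0 = (0, 7, -4, -1, 5)
  row 3: subtract -1×row0 = (0, -6, 4, -2, 1/2)
step 2: normalize row 1 (÷2) = (0, 1, 2, 0, 1/4)
  row 0: subtract -2×row1 = (1, 0, 4, 1, -1)
  row 2: subtract 7×row1 = (0, 0, -18, -1, 13/4)
  row 3: subtract -6×row1 = (0, 0, 16, -2, 2)
step 3: normalize row 2 (÷-18) = (0, 0, 1, 1/18, -13/72)
  row 0: subtract 4×row2 = (1, 0, 0, 7/9, -5/18)
  row 1: subtract 2×row2 = (0, 1, 0, -1/9, 11/18)
  row 3: subtract 16×row2 = (0, 0, 0, -26/9, 44/9)
step 4: normalize row 3 (÷-26/9) = (0, 0, 0, 1, -22/13)
  row 0: subtract 7/9×row3 = (1, 0, 0, 0, 27/26)
  row 1: subtract -1/9×row3 = (0, 1, 0, 0, 11/26)
  row 2: subtract 1/18×row3 = (0, 0, 1, 0, -9/104)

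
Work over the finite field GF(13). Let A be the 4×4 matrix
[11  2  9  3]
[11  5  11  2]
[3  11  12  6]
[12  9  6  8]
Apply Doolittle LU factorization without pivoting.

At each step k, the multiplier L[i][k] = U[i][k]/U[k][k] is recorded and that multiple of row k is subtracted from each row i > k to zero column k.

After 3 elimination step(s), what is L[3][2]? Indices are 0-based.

Step 1: pivot at (0,0) is 11.
  row1 ← row1 − (1)·row0  ⇒  L[1][0]=1, U row1=(0, 3, 2, 12)
  row2 ← row2 − (5)·row0  ⇒  L[2][0]=5, U row2=(0, 1, 6, 4)
  row3 ← row3 − (7)·row0  ⇒  L[3][0]=7, U row3=(0, 8, 8, 0)
Step 2: pivot at (1,1) is 3.
  row2 ← row2 − (9)·row1  ⇒  L[2][1]=9, U row2=(0, 0, 1, 0)
  row3 ← row3 − (7)·row1  ⇒  L[3][1]=7, U row3=(0, 0, 7, 7)
Step 3: pivot at (2,2) is 1.
  row3 ← row3 − (7)·row2  ⇒  L[3][2]=7, U row3=(0, 0, 0, 7)

L[3][2] = 7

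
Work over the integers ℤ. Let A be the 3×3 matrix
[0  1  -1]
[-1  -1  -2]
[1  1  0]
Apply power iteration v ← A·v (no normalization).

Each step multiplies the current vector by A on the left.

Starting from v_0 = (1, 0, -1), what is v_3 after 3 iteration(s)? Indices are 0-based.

v_0 = (1, 0, -1).
v_1 = A·v_0 = (1, 1, 1).
v_2 = A·v_1 = (0, -4, 2).
v_3 = A·v_2 = (-6, 0, -4).

v_3 = (-6, 0, -4)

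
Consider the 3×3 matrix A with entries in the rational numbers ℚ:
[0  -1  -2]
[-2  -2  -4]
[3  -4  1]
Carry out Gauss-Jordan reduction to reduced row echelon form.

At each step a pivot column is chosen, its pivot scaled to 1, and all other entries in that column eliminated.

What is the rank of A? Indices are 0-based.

rank = 3

[1] R0 <-> R1
[1] R0 /= -2  ⇒  (1, 1, 2)
     R2 -= 3·R0  ⇒  (0, -7, -5)
[2] R1 /= -1  ⇒  (0, 1, 2)
     R0 -= 1·R1  ⇒  (1, 0, 0)
     R2 -= -7·R1  ⇒  (0, 0, 9)
[3] R2 /= 9  ⇒  (0, 0, 1)
     R1 -= 2·R2  ⇒  (0, 1, 0)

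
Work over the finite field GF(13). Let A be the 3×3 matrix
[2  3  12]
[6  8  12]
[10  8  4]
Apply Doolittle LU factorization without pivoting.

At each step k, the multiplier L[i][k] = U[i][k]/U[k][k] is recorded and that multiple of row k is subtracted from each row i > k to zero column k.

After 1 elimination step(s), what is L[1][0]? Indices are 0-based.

L[1][0] = 3

Step 1: pivot at (0,0) is 2.
  row1 ← row1 − (3)·row0  ⇒  L[1][0]=3, U row1=(0, 12, 2)
  row2 ← row2 − (5)·row0  ⇒  L[2][0]=5, U row2=(0, 6, 9)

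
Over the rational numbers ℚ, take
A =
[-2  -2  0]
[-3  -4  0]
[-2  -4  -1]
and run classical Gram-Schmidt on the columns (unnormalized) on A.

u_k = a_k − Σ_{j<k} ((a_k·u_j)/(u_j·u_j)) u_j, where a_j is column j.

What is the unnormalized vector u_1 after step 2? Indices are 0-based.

u_1 = (14/17, 4/17, -20/17)

Step 1: u_0 = a_0 = (-2, -3, -2).
Step 2: u_1 = a_1 − (24/17)·u_0 = (14/17, 4/17, -20/17).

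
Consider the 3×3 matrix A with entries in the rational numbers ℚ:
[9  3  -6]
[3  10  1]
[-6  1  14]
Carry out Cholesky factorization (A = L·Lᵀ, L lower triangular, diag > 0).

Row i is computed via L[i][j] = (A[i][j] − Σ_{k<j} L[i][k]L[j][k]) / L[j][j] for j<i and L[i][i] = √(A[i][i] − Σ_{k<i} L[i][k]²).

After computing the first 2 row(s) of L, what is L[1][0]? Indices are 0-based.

Step 1: L[0][0] = √(9) = 3.
  L[1][0] = (3) / L[0][0] = 1.
Step 2: L[1][1] = √(9) = 3.

L[1][0] = 1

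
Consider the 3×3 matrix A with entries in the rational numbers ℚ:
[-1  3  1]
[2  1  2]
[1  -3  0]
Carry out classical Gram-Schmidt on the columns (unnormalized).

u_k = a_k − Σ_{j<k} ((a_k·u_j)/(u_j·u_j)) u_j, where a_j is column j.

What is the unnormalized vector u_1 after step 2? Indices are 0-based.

u_1 = (7/3, 7/3, -7/3)

Step 1: u_0 = a_0 = (-1, 2, 1).
Step 2: u_1 = a_1 − (-2/3)·u_0 = (7/3, 7/3, -7/3).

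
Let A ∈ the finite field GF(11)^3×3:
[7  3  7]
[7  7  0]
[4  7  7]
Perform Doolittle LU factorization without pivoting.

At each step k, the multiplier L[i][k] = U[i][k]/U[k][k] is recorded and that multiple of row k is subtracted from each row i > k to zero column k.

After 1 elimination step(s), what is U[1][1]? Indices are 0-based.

U[1][1] = 4

[col 0] pivot 7
  R1 -= 1*R0 → (0, 4, 4)  (L[1][0] := 1)
  R2 -= 10*R0 → (0, 10, 3)  (L[2][0] := 10)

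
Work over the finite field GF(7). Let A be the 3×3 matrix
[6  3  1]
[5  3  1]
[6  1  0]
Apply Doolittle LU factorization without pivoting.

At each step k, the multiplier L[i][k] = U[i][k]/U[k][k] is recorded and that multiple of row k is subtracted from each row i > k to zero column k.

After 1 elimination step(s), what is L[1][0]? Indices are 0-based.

Step 1: pivot at (0,0) is 6.
  row1 ← row1 − (2)·row0  ⇒  L[1][0]=2, U row1=(0, 4, 6)
  row2 ← row2 − (1)·row0  ⇒  L[2][0]=1, U row2=(0, 5, 6)

L[1][0] = 2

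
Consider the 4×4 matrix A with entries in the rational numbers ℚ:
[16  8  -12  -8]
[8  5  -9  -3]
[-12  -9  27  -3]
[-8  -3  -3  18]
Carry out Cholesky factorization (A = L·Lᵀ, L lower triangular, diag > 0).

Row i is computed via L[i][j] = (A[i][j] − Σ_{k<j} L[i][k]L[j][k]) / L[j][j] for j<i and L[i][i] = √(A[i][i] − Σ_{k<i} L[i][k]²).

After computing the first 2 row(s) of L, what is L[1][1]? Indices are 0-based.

L[1][1] = 1

Step 1: L[0][0] = √(16) = 4.
  L[1][0] = (8) / L[0][0] = 2.
Step 2: L[1][1] = √(1) = 1.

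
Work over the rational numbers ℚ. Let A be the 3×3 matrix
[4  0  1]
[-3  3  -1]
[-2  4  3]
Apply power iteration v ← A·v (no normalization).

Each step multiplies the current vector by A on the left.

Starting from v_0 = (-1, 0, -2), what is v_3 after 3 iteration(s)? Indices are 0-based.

v_0 = (-1, 0, -2).
v_1 = A·v_0 = (-6, 5, -4).
v_2 = A·v_1 = (-28, 37, 20).
v_3 = A·v_2 = (-92, 175, 264).

v_3 = (-92, 175, 264)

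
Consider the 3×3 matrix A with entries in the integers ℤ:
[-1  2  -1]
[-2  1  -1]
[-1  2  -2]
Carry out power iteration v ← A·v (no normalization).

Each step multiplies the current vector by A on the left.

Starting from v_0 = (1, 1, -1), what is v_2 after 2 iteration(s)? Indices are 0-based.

v_2 = (-5, -7, -8)

v_0 = (1, 1, -1).
v_1 = A·v_0 = (2, 0, 3).
v_2 = A·v_1 = (-5, -7, -8).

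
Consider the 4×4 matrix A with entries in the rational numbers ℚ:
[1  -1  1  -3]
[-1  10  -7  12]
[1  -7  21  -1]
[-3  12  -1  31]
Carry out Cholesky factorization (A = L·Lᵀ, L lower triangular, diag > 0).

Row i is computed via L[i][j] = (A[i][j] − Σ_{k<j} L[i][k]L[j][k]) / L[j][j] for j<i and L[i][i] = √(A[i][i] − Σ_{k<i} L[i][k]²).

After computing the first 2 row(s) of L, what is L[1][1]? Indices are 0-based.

Step 1: L[0][0] = √(1) = 1.
  L[1][0] = (-1) / L[0][0] = -1.
Step 2: L[1][1] = √(9) = 3.

L[1][1] = 3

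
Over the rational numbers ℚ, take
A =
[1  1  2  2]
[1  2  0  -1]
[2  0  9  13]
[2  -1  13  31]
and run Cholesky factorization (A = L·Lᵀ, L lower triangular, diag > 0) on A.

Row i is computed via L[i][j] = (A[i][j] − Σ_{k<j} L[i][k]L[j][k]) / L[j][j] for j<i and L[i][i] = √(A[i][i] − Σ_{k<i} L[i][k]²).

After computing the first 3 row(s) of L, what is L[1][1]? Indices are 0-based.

L[1][1] = 1

Step 1: L[0][0] = √(1) = 1.
  L[1][0] = (1) / L[0][0] = 1.
Step 2: L[1][1] = √(1) = 1.
  L[2][0] = (2) / L[0][0] = 2.
  L[2][1] = (-2) / L[1][1] = -2.
Step 3: L[2][2] = √(1) = 1.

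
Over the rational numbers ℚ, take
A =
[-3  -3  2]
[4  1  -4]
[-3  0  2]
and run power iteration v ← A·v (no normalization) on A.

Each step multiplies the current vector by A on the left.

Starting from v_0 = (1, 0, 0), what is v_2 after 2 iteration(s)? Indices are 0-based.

v_0 = (1, 0, 0).
v_1 = A·v_0 = (-3, 4, -3).
v_2 = A·v_1 = (-9, 4, 3).

v_2 = (-9, 4, 3)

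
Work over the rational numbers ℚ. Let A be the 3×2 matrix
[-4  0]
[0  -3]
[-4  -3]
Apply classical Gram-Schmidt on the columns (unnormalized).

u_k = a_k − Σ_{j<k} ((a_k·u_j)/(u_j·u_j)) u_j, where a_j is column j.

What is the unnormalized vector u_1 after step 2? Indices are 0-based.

u_1 = (3/2, -3, -3/2)

Step 1: u_0 = a_0 = (-4, 0, -4).
Step 2: u_1 = a_1 − (3/8)·u_0 = (3/2, -3, -3/2).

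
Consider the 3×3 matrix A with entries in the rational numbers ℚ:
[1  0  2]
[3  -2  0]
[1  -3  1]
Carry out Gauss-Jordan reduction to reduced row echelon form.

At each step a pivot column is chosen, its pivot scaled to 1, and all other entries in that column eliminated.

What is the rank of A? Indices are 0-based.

rank = 3

step 1: normalize row 0 (÷1) = (1, 0, 2)
  row 1: subtract 3×row0 = (0, -2, -6)
  row 2: subtract 1×row0 = (0, -3, -1)
step 2: normalize row 1 (÷-2) = (0, 1, 3)
  row 2: subtract -3×row1 = (0, 0, 8)
step 3: normalize row 2 (÷8) = (0, 0, 1)
  row 0: subtract 2×row2 = (1, 0, 0)
  row 1: subtract 3×row2 = (0, 1, 0)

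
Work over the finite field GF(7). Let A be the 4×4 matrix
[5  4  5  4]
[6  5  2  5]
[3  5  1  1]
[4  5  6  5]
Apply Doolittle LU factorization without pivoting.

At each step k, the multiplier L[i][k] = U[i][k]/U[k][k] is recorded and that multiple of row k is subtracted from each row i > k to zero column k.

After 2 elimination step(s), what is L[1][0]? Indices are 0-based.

L[1][0] = 4

Step 1: pivot at (0,0) is 5.
  row1 ← row1 − (4)·row0  ⇒  L[1][0]=4, U row1=(0, 3, 3, 3)
  row2 ← row2 − (2)·row0  ⇒  L[2][0]=2, U row2=(0, 4, 5, 0)
  row3 ← row3 − (5)·row0  ⇒  L[3][0]=5, U row3=(0, 6, 2, 6)
Step 2: pivot at (1,1) is 3.
  row2 ← row2 − (6)·row1  ⇒  L[2][1]=6, U row2=(0, 0, 1, 3)
  row3 ← row3 − (2)·row1  ⇒  L[3][1]=2, U row3=(0, 0, 3, 0)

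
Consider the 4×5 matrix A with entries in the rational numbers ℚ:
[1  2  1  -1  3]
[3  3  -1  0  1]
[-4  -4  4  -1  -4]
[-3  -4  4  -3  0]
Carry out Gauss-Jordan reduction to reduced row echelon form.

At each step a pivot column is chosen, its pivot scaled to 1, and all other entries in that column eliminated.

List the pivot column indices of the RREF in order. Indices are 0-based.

[1] R0 /= 1  ⇒  (1, 2, 1, -1, 3)
     R1 -= 3·R0  ⇒  (0, -3, -4, 3, -8)
     R2 -= -4·R0  ⇒  (0, 4, 8, -5, 8)
     R3 -= -3·R0  ⇒  (0, 2, 7, -6, 9)
[2] R1 /= -3  ⇒  (0, 1, 4/3, -1, 8/3)
     R0 -= 2·R1  ⇒  (1, 0, -5/3, 1, -7/3)
     R2 -= 4·R1  ⇒  (0, 0, 8/3, -1, -8/3)
     R3 -= 2·R1  ⇒  (0, 0, 13/3, -4, 11/3)
[3] R2 /= 8/3  ⇒  (0, 0, 1, -3/8, -1)
     R0 -= -5/3·R2  ⇒  (1, 0, 0, 3/8, -4)
     R1 -= 4/3·R2  ⇒  (0, 1, 0, -1/2, 4)
     R3 -= 13/3·R2  ⇒  (0, 0, 0, -19/8, 8)
[4] R3 /= -19/8  ⇒  (0, 0, 0, 1, -64/19)
     R0 -= 3/8·R3  ⇒  (1, 0, 0, 0, -52/19)
     R1 -= -1/2·R3  ⇒  (0, 1, 0, 0, 44/19)
     R2 -= -3/8·R3  ⇒  (0, 0, 1, 0, -43/19)

pivot columns: 0, 1, 2, 3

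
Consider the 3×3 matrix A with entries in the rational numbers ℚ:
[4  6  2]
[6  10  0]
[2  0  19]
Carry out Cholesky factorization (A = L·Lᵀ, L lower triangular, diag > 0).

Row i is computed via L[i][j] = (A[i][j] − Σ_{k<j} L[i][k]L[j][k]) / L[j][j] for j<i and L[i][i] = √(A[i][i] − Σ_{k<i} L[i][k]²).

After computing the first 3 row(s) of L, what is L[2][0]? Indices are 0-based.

L[2][0] = 1

Step 1: L[0][0] = √(4) = 2.
  L[1][0] = (6) / L[0][0] = 3.
Step 2: L[1][1] = √(1) = 1.
  L[2][0] = (2) / L[0][0] = 1.
  L[2][1] = (-3) / L[1][1] = -3.
Step 3: L[2][2] = √(9) = 3.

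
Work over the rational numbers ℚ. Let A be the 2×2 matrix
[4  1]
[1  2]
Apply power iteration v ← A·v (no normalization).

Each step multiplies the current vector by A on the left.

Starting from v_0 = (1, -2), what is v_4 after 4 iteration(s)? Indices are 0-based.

v_0 = (1, -2).
v_1 = A·v_0 = (2, -3).
v_2 = A·v_1 = (5, -4).
v_3 = A·v_2 = (16, -3).
v_4 = A·v_3 = (61, 10).

v_4 = (61, 10)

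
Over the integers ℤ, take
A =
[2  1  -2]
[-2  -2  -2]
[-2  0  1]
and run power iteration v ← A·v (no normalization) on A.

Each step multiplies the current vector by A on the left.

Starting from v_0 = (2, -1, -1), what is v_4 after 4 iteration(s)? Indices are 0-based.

v_4 = (240, -10, -195)

v_0 = (2, -1, -1).
v_1 = A·v_0 = (5, 0, -5).
v_2 = A·v_1 = (20, 0, -15).
v_3 = A·v_2 = (70, -10, -55).
v_4 = A·v_3 = (240, -10, -195).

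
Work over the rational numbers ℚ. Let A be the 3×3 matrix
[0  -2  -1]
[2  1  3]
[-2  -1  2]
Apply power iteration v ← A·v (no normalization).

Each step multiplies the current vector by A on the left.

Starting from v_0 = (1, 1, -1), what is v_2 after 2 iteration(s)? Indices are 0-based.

v_2 = (5, -17, -8)

v_0 = (1, 1, -1).
v_1 = A·v_0 = (-1, 0, -5).
v_2 = A·v_1 = (5, -17, -8).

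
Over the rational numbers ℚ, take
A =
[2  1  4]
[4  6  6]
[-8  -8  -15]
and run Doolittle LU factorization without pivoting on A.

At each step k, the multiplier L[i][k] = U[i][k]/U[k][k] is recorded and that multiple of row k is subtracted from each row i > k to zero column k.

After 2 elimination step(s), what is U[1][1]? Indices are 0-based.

U[1][1] = 4

Step 1: pivot at (0,0) is 2.
  row1 ← row1 − (2)·row0  ⇒  L[1][0]=2, U row1=(0, 4, -2)
  row2 ← row2 − (-4)·row0  ⇒  L[2][0]=-4, U row2=(0, -4, 1)
Step 2: pivot at (1,1) is 4.
  row2 ← row2 − (-1)·row1  ⇒  L[2][1]=-1, U row2=(0, 0, -1)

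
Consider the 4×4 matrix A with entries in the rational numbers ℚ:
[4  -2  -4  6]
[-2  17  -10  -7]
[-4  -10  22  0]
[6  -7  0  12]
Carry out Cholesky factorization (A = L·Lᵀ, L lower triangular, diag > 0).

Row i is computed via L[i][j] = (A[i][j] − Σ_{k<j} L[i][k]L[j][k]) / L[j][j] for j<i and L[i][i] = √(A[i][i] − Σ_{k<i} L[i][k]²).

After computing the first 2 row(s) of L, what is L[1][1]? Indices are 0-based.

L[1][1] = 4

Step 1: L[0][0] = √(4) = 2.
  L[1][0] = (-2) / L[0][0] = -1.
Step 2: L[1][1] = √(16) = 4.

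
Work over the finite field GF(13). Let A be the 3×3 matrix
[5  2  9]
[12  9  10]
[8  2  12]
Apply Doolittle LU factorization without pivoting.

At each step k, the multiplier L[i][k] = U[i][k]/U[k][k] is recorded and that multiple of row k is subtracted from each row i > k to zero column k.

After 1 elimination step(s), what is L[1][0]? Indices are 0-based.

Step 1: pivot at (0,0) is 5.
  row1 ← row1 − (5)·row0  ⇒  L[1][0]=5, U row1=(0, 12, 4)
  row2 ← row2 − (12)·row0  ⇒  L[2][0]=12, U row2=(0, 4, 8)

L[1][0] = 5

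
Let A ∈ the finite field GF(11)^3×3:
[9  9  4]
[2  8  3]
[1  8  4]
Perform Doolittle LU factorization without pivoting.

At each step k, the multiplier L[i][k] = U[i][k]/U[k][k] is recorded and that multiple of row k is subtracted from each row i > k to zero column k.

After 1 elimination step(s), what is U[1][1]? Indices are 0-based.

Step 1: pivot at (0,0) is 9.
  row1 ← row1 − (10)·row0  ⇒  L[1][0]=10, U row1=(0, 6, 7)
  row2 ← row2 − (5)·row0  ⇒  L[2][0]=5, U row2=(0, 7, 6)

U[1][1] = 6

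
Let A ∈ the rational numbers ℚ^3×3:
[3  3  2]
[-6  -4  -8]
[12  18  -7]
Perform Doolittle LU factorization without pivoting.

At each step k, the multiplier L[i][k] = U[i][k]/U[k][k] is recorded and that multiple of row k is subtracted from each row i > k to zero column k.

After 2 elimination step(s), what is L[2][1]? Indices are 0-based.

Step 1: pivot at (0,0) is 3.
  row1 ← row1 − (-2)·row0  ⇒  L[1][0]=-2, U row1=(0, 2, -4)
  row2 ← row2 − (4)·row0  ⇒  L[2][0]=4, U row2=(0, 6, -15)
Step 2: pivot at (1,1) is 2.
  row2 ← row2 − (3)·row1  ⇒  L[2][1]=3, U row2=(0, 0, -3)

L[2][1] = 3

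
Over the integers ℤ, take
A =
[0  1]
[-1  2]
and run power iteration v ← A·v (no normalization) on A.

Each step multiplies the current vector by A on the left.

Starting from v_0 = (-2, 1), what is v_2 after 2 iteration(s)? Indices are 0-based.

v_0 = (-2, 1).
v_1 = A·v_0 = (1, 4).
v_2 = A·v_1 = (4, 7).

v_2 = (4, 7)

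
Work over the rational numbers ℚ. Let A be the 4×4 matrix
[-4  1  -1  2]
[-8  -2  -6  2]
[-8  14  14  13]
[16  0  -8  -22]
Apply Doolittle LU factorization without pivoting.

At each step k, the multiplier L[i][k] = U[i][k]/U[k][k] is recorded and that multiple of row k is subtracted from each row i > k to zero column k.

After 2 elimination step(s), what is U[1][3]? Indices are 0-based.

U[1][3] = -2

k=0: U[0][0]=-4
  eliminate (1,0): mult=2, new row 1: (0, -4, -4, -2); set L[1][0]=2
  eliminate (2,0): mult=2, new row 2: (0, 12, 16, 9); set L[2][0]=2
  eliminate (3,0): mult=-4, new row 3: (0, 4, -12, -14); set L[3][0]=-4
k=1: U[1][1]=-4
  eliminate (2,1): mult=-3, new row 2: (0, 0, 4, 3); set L[2][1]=-3
  eliminate (3,1): mult=-1, new row 3: (0, 0, -16, -16); set L[3][1]=-1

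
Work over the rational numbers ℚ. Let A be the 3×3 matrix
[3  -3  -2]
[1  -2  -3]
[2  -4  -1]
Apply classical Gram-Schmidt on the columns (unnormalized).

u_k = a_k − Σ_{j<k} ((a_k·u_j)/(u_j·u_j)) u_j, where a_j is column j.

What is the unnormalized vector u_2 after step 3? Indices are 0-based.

u_2 = (0, -2, 1)

Step 1: u_0 = a_0 = (3, 1, 2).
Step 2: u_1 = a_1 − (-19/14)·u_0 = (15/14, -9/14, -9/7).
Step 3: u_2 = a_2 − (-11/14)·u_0 − (1/3)·u_1 = (0, -2, 1).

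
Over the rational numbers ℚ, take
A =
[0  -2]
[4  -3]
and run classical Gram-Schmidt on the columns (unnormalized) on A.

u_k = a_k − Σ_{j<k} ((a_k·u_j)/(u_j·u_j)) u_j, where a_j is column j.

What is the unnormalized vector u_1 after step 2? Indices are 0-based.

u_1 = (-2, 0)

Step 1: u_0 = a_0 = (0, 4).
Step 2: u_1 = a_1 − (-3/4)·u_0 = (-2, 0).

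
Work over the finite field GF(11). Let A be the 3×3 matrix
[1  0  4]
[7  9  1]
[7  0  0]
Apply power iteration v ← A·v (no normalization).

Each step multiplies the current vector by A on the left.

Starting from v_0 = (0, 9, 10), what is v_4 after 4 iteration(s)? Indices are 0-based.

v_0 = (0, 9, 10).
v_1 = A·v_0 = (7, 3, 0).
v_2 = A·v_1 = (7, 10, 5).
v_3 = A·v_2 = (5, 1, 5).
v_4 = A·v_3 = (3, 5, 2).

v_4 = (3, 5, 2)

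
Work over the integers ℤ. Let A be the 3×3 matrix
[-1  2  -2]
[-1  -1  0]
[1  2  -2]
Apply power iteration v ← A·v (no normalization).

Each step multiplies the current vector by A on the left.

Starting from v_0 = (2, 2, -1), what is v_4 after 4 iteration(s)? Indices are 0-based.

v_0 = (2, 2, -1).
v_1 = A·v_0 = (4, -4, 8).
v_2 = A·v_1 = (-28, 0, -20).
v_3 = A·v_2 = (68, 28, 12).
v_4 = A·v_3 = (-36, -96, 100).

v_4 = (-36, -96, 100)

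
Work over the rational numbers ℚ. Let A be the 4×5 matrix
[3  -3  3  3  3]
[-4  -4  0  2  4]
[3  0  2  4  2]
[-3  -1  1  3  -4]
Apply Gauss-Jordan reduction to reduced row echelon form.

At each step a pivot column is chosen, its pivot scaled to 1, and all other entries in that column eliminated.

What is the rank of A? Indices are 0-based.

rank = 4

[1] R0 /= 3  ⇒  (1, -1, 1, 1, 1)
     R1 -= -4·R0  ⇒  (0, -8, 4, 6, 8)
     R2 -= 3·R0  ⇒  (0, 3, -1, 1, -1)
     R3 -= -3·R0  ⇒  (0, -4, 4, 6, -1)
[2] R1 /= -8  ⇒  (0, 1, -1/2, -3/4, -1)
     R0 -= -1·R1  ⇒  (1, 0, 1/2, 1/4, 0)
     R2 -= 3·R1  ⇒  (0, 0, 1/2, 13/4, 2)
     R3 -= -4·R1  ⇒  (0, 0, 2, 3, -5)
[3] R2 /= 1/2  ⇒  (0, 0, 1, 13/2, 4)
     R0 -= 1/2·R2  ⇒  (1, 0, 0, -3, -2)
     R1 -= -1/2·R2  ⇒  (0, 1, 0, 5/2, 1)
     R3 -= 2·R2  ⇒  (0, 0, 0, -10, -13)
[4] R3 /= -10  ⇒  (0, 0, 0, 1, 13/10)
     R0 -= -3·R3  ⇒  (1, 0, 0, 0, 19/10)
     R1 -= 5/2·R3  ⇒  (0, 1, 0, 0, -9/4)
     R2 -= 13/2·R3  ⇒  (0, 0, 1, 0, -89/20)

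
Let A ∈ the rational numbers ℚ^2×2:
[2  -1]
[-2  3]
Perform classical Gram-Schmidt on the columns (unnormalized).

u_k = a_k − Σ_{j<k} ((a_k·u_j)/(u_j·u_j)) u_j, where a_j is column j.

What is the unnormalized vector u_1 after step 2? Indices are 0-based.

Step 1: u_0 = a_0 = (2, -2).
Step 2: u_1 = a_1 − (-1)·u_0 = (1, 1).

u_1 = (1, 1)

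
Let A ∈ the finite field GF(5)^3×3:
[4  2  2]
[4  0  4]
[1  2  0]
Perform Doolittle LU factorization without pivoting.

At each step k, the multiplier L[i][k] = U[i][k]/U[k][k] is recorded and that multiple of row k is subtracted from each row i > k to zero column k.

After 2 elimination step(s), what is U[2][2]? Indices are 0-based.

U[2][2] = 1

k=0: U[0][0]=4
  eliminate (1,0): mult=1, new row 1: (0, 3, 2); set L[1][0]=1
  eliminate (2,0): mult=4, new row 2: (0, 4, 2); set L[2][0]=4
k=1: U[1][1]=3
  eliminate (2,1): mult=3, new row 2: (0, 0, 1); set L[2][1]=3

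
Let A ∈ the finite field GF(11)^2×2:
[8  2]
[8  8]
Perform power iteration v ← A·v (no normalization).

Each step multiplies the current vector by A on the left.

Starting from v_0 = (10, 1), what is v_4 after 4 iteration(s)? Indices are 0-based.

v_4 = (3, 4)

v_0 = (10, 1).
v_1 = A·v_0 = (5, 0).
v_2 = A·v_1 = (7, 7).
v_3 = A·v_2 = (4, 2).
v_4 = A·v_3 = (3, 4).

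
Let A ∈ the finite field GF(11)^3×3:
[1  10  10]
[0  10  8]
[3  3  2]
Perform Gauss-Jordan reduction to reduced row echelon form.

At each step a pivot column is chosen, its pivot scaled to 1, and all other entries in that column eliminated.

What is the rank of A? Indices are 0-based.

pivot(0,0)=1: scale R0 → (1, 10, 10)
  clear (2,0): R2 −= (3)R0 → (0, 6, 5)
pivot(1,1)=10: scale R1 → (0, 1, 3)
  clear (0,1): R0 −= (10)R1 → (1, 0, 2)
  clear (2,1): R2 −= (6)R1 → (0, 0, 9)
pivot(2,2)=9: scale R2 → (0, 0, 1)
  clear (0,2): R0 −= (2)R2 → (1, 0, 0)
  clear (1,2): R1 −= (3)R2 → (0, 1, 0)

rank = 3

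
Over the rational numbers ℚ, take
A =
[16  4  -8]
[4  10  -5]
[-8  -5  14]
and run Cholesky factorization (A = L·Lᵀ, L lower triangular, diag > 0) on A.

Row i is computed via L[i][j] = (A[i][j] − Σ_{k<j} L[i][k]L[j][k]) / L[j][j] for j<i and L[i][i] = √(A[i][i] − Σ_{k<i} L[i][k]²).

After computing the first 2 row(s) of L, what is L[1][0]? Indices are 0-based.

Step 1: L[0][0] = √(16) = 4.
  L[1][0] = (4) / L[0][0] = 1.
Step 2: L[1][1] = √(9) = 3.

L[1][0] = 1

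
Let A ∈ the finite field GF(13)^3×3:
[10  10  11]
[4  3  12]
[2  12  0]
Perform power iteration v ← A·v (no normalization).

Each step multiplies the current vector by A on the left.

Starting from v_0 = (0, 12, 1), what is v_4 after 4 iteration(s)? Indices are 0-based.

v_0 = (0, 12, 1).
v_1 = A·v_0 = (1, 9, 1).
v_2 = A·v_1 = (7, 4, 6).
v_3 = A·v_2 = (7, 8, 10).
v_4 = A·v_3 = (0, 3, 6).

v_4 = (0, 3, 6)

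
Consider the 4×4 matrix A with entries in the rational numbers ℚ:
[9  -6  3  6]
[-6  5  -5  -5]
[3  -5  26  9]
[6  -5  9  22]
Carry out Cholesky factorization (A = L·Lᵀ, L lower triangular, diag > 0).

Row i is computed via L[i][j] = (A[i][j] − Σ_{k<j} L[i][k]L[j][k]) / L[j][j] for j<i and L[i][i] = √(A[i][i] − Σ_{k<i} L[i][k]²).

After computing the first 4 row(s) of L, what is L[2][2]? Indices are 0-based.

Step 1: L[0][0] = √(9) = 3.
  L[1][0] = (-6) / L[0][0] = -2.
Step 2: L[1][1] = √(1) = 1.
  L[2][0] = (3) / L[0][0] = 1.
  L[2][1] = (-3) / L[1][1] = -3.
Step 3: L[2][2] = √(16) = 4.
  L[3][0] = (6) / L[0][0] = 2.
  L[3][1] = (-1) / L[1][1] = -1.
  L[3][2] = (4) / L[2][2] = 1.
Step 4: L[3][3] = √(16) = 4.

L[2][2] = 4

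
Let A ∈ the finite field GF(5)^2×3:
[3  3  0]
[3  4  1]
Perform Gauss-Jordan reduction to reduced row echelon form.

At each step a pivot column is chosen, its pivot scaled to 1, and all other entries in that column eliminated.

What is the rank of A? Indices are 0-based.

rank = 2

step 1: normalize row 0 (÷3) = (1, 1, 0)
  row 1: subtract 3×row0 = (0, 1, 1)
step 2: normalize row 1 (÷1) = (0, 1, 1)
  row 0: subtract 1×row1 = (1, 0, 4)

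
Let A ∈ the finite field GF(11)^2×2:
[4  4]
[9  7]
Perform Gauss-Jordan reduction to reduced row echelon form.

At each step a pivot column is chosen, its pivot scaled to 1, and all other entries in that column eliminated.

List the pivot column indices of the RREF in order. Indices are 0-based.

step 1: normalize row 0 (÷4) = (1, 1)
  row 1: subtract 9×row0 = (0, 9)
step 2: normalize row 1 (÷9) = (0, 1)
  row 0: subtract 1×row1 = (1, 0)

pivot columns: 0, 1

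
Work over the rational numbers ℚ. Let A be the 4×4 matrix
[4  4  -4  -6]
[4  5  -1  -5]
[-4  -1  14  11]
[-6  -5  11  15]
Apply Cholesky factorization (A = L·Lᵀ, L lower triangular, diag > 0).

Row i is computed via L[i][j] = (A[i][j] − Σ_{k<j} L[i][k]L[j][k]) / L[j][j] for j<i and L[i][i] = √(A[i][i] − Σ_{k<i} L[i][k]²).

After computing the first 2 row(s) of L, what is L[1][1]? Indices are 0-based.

Step 1: L[0][0] = √(4) = 2.
  L[1][0] = (4) / L[0][0] = 2.
Step 2: L[1][1] = √(1) = 1.

L[1][1] = 1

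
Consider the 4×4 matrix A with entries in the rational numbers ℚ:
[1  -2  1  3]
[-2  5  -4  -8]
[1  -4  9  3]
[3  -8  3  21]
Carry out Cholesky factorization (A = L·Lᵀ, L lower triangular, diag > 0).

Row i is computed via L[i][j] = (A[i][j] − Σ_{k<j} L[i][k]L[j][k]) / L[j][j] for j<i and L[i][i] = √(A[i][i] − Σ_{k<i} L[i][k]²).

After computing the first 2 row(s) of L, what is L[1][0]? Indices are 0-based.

Step 1: L[0][0] = √(1) = 1.
  L[1][0] = (-2) / L[0][0] = -2.
Step 2: L[1][1] = √(1) = 1.

L[1][0] = -2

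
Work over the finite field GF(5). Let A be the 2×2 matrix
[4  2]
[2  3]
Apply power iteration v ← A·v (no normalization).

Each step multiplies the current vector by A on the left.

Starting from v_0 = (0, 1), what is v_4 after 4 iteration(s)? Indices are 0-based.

v_4 = (2, 0)

v_0 = (0, 1).
v_1 = A·v_0 = (2, 3).
v_2 = A·v_1 = (4, 3).
v_3 = A·v_2 = (2, 2).
v_4 = A·v_3 = (2, 0).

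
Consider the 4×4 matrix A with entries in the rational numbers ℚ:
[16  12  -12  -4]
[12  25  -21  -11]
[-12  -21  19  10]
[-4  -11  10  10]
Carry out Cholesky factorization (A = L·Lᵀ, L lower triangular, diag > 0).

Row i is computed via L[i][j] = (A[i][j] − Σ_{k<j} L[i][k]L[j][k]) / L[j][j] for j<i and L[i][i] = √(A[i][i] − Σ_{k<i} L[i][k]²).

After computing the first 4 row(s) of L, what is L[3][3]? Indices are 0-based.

L[3][3] = 2

Step 1: L[0][0] = √(16) = 4.
  L[1][0] = (12) / L[0][0] = 3.
Step 2: L[1][1] = √(16) = 4.
  L[2][0] = (-12) / L[0][0] = -3.
  L[2][1] = (-12) / L[1][1] = -3.
Step 3: L[2][2] = √(1) = 1.
  L[3][0] = (-4) / L[0][0] = -1.
  L[3][1] = (-8) / L[1][1] = -2.
  L[3][2] = (1) / L[2][2] = 1.
Step 4: L[3][3] = √(4) = 2.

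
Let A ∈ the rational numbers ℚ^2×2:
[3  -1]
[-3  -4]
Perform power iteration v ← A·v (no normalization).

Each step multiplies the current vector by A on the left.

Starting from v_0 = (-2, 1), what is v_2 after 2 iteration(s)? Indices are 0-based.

v_0 = (-2, 1).
v_1 = A·v_0 = (-7, 2).
v_2 = A·v_1 = (-23, 13).

v_2 = (-23, 13)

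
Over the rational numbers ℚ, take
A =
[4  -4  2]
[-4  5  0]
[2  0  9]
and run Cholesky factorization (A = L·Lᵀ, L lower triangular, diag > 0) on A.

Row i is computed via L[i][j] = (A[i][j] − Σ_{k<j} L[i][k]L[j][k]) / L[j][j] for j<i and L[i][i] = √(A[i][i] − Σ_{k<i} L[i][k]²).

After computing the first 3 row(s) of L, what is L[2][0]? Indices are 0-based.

Step 1: L[0][0] = √(4) = 2.
  L[1][0] = (-4) / L[0][0] = -2.
Step 2: L[1][1] = √(1) = 1.
  L[2][0] = (2) / L[0][0] = 1.
  L[2][1] = (2) / L[1][1] = 2.
Step 3: L[2][2] = √(4) = 2.

L[2][0] = 1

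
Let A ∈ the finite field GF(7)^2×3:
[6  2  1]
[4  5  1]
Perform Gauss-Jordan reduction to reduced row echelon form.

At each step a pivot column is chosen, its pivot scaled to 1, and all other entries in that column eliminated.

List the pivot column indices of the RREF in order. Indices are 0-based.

pivot(0,0)=6: scale R0 → (1, 5, 6)
  clear (1,0): R1 −= (4)R0 → (0, 6, 5)
pivot(1,1)=6: scale R1 → (0, 1, 2)
  clear (0,1): R0 −= (5)R1 → (1, 0, 3)

pivot columns: 0, 1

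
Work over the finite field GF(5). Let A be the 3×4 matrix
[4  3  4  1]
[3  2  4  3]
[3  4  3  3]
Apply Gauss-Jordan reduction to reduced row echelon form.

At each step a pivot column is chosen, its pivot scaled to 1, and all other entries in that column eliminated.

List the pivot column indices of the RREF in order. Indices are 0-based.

pivot columns: 0, 1, 2

[1] R0 /= 4  ⇒  (1, 2, 1, 4)
     R1 -= 3·R0  ⇒  (0, 1, 1, 1)
     R2 -= 3·R0  ⇒  (0, 3, 0, 1)
[2] R1 /= 1  ⇒  (0, 1, 1, 1)
     R0 -= 2·R1  ⇒  (1, 0, 4, 2)
     R2 -= 3·R1  ⇒  (0, 0, 2, 3)
[3] R2 /= 2  ⇒  (0, 0, 1, 4)
     R0 -= 4·R2  ⇒  (1, 0, 0, 1)
     R1 -= 1·R2  ⇒  (0, 1, 0, 2)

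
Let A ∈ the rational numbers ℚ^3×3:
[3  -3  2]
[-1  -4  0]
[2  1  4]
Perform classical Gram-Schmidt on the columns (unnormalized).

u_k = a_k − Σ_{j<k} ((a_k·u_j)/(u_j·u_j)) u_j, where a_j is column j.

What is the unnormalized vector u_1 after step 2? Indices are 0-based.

Step 1: u_0 = a_0 = (3, -1, 2).
Step 2: u_1 = a_1 − (-3/14)·u_0 = (-33/14, -59/14, 10/7).

u_1 = (-33/14, -59/14, 10/7)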